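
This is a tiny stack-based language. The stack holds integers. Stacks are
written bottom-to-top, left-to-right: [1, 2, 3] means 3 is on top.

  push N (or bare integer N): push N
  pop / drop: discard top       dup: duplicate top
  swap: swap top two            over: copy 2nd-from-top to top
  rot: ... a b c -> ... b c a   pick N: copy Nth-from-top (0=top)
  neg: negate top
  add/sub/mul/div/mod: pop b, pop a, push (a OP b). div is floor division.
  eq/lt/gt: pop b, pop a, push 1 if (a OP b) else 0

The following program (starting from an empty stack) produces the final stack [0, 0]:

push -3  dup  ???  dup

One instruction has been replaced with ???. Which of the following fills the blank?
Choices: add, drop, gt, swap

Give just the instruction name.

Answer: gt

Derivation:
Stack before ???: [-3, -3]
Stack after ???:  [0]
Checking each choice:
  add: produces [-6, -6]
  drop: produces [-3, -3]
  gt: MATCH
  swap: produces [-3, -3, -3]


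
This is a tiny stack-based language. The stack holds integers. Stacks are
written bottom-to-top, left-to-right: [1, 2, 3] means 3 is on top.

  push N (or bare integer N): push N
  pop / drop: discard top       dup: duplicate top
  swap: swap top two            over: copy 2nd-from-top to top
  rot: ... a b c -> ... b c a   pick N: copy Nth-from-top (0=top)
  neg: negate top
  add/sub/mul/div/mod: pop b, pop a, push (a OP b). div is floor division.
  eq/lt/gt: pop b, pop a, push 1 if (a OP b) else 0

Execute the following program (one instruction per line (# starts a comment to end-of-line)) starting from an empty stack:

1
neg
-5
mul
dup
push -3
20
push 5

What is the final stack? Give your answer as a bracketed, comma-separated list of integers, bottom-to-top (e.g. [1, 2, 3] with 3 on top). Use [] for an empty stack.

Answer: [5, 5, -3, 20, 5]

Derivation:
After 'push 1': [1]
After 'neg': [-1]
After 'push -5': [-1, -5]
After 'mul': [5]
After 'dup': [5, 5]
After 'push -3': [5, 5, -3]
After 'push 20': [5, 5, -3, 20]
After 'push 5': [5, 5, -3, 20, 5]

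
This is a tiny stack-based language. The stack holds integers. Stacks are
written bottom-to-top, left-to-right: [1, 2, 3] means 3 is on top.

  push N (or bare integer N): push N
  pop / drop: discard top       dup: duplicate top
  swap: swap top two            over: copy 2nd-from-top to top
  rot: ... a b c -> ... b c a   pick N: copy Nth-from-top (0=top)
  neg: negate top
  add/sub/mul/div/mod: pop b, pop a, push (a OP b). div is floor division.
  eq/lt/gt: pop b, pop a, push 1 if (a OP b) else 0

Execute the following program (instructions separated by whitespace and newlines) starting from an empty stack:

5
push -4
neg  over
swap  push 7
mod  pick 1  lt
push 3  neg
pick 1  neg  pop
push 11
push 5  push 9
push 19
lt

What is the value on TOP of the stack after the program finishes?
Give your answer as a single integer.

Answer: 1

Derivation:
After 'push 5': [5]
After 'push -4': [5, -4]
After 'neg': [5, 4]
After 'over': [5, 4, 5]
After 'swap': [5, 5, 4]
After 'push 7': [5, 5, 4, 7]
After 'mod': [5, 5, 4]
After 'pick 1': [5, 5, 4, 5]
After 'lt': [5, 5, 1]
After 'push 3': [5, 5, 1, 3]
After 'neg': [5, 5, 1, -3]
After 'pick 1': [5, 5, 1, -3, 1]
After 'neg': [5, 5, 1, -3, -1]
After 'pop': [5, 5, 1, -3]
After 'push 11': [5, 5, 1, -3, 11]
After 'push 5': [5, 5, 1, -3, 11, 5]
After 'push 9': [5, 5, 1, -3, 11, 5, 9]
After 'push 19': [5, 5, 1, -3, 11, 5, 9, 19]
After 'lt': [5, 5, 1, -3, 11, 5, 1]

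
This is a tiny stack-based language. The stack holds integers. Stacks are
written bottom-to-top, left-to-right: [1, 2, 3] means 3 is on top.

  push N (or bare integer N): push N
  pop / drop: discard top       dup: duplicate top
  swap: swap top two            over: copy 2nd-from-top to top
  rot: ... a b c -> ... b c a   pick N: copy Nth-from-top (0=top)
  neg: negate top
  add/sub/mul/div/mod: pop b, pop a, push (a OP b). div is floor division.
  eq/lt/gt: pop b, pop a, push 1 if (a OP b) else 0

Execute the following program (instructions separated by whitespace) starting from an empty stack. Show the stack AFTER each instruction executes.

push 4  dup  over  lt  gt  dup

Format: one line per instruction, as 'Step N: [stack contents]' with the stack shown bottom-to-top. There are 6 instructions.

Step 1: [4]
Step 2: [4, 4]
Step 3: [4, 4, 4]
Step 4: [4, 0]
Step 5: [1]
Step 6: [1, 1]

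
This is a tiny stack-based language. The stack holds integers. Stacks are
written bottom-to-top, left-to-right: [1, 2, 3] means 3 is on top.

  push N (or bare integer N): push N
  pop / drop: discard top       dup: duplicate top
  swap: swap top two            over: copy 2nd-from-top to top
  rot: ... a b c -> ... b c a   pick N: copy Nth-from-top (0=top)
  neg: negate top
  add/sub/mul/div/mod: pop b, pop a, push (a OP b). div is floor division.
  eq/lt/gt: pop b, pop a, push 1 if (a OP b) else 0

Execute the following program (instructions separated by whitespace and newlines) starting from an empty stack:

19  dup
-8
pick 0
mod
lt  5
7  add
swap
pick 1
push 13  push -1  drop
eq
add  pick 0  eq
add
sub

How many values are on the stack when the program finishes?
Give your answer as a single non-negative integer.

After 'push 19': stack = [19] (depth 1)
After 'dup': stack = [19, 19] (depth 2)
After 'push -8': stack = [19, 19, -8] (depth 3)
After 'pick 0': stack = [19, 19, -8, -8] (depth 4)
After 'mod': stack = [19, 19, 0] (depth 3)
After 'lt': stack = [19, 0] (depth 2)
After 'push 5': stack = [19, 0, 5] (depth 3)
After 'push 7': stack = [19, 0, 5, 7] (depth 4)
After 'add': stack = [19, 0, 12] (depth 3)
After 'swap': stack = [19, 12, 0] (depth 3)
After 'pick 1': stack = [19, 12, 0, 12] (depth 4)
After 'push 13': stack = [19, 12, 0, 12, 13] (depth 5)
After 'push -1': stack = [19, 12, 0, 12, 13, -1] (depth 6)
After 'drop': stack = [19, 12, 0, 12, 13] (depth 5)
After 'eq': stack = [19, 12, 0, 0] (depth 4)
After 'add': stack = [19, 12, 0] (depth 3)
After 'pick 0': stack = [19, 12, 0, 0] (depth 4)
After 'eq': stack = [19, 12, 1] (depth 3)
After 'add': stack = [19, 13] (depth 2)
After 'sub': stack = [6] (depth 1)

Answer: 1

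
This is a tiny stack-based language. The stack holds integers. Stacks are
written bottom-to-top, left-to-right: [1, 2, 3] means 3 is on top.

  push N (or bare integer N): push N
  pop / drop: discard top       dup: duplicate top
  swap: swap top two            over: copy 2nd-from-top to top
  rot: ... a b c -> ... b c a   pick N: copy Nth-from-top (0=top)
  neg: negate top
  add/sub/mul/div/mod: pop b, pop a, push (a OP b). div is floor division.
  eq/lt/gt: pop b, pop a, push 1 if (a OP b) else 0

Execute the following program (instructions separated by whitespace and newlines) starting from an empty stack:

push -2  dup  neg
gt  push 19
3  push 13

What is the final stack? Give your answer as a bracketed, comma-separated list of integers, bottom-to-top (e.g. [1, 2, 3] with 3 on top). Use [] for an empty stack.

After 'push -2': [-2]
After 'dup': [-2, -2]
After 'neg': [-2, 2]
After 'gt': [0]
After 'push 19': [0, 19]
After 'push 3': [0, 19, 3]
After 'push 13': [0, 19, 3, 13]

Answer: [0, 19, 3, 13]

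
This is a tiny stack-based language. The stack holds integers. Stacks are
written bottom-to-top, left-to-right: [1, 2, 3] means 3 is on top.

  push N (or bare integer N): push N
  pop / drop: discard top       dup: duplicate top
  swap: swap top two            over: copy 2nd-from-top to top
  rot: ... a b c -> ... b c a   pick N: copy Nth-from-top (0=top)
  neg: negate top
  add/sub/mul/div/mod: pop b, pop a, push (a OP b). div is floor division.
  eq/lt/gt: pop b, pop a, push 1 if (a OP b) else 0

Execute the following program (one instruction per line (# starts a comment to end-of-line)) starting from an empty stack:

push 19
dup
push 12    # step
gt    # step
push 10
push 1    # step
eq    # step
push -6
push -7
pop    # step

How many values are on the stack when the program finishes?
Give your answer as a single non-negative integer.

After 'push 19': stack = [19] (depth 1)
After 'dup': stack = [19, 19] (depth 2)
After 'push 12': stack = [19, 19, 12] (depth 3)
After 'gt': stack = [19, 1] (depth 2)
After 'push 10': stack = [19, 1, 10] (depth 3)
After 'push 1': stack = [19, 1, 10, 1] (depth 4)
After 'eq': stack = [19, 1, 0] (depth 3)
After 'push -6': stack = [19, 1, 0, -6] (depth 4)
After 'push -7': stack = [19, 1, 0, -6, -7] (depth 5)
After 'pop': stack = [19, 1, 0, -6] (depth 4)

Answer: 4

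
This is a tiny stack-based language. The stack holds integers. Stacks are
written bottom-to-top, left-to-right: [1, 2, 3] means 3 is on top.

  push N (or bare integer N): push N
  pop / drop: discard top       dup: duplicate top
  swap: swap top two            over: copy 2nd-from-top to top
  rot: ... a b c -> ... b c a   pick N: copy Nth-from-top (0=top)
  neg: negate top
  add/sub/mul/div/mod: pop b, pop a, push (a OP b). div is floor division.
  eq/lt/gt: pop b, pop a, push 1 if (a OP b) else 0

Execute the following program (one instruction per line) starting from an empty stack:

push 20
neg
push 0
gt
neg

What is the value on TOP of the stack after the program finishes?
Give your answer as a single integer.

Answer: 0

Derivation:
After 'push 20': [20]
After 'neg': [-20]
After 'push 0': [-20, 0]
After 'gt': [0]
After 'neg': [0]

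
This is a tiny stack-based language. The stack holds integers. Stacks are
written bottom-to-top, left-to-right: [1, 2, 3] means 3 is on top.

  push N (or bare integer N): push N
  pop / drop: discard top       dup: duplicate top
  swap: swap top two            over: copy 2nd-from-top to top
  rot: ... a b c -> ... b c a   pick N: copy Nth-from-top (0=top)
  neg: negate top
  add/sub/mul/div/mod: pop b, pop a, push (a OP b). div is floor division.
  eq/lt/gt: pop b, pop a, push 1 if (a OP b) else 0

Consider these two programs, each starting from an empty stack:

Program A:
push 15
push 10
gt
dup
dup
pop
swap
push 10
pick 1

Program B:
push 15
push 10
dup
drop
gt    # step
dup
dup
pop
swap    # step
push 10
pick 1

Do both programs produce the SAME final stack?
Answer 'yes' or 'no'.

Answer: yes

Derivation:
Program A trace:
  After 'push 15': [15]
  After 'push 10': [15, 10]
  After 'gt': [1]
  After 'dup': [1, 1]
  After 'dup': [1, 1, 1]
  After 'pop': [1, 1]
  After 'swap': [1, 1]
  After 'push 10': [1, 1, 10]
  After 'pick 1': [1, 1, 10, 1]
Program A final stack: [1, 1, 10, 1]

Program B trace:
  After 'push 15': [15]
  After 'push 10': [15, 10]
  After 'dup': [15, 10, 10]
  After 'drop': [15, 10]
  After 'gt': [1]
  After 'dup': [1, 1]
  After 'dup': [1, 1, 1]
  After 'pop': [1, 1]
  After 'swap': [1, 1]
  After 'push 10': [1, 1, 10]
  After 'pick 1': [1, 1, 10, 1]
Program B final stack: [1, 1, 10, 1]
Same: yes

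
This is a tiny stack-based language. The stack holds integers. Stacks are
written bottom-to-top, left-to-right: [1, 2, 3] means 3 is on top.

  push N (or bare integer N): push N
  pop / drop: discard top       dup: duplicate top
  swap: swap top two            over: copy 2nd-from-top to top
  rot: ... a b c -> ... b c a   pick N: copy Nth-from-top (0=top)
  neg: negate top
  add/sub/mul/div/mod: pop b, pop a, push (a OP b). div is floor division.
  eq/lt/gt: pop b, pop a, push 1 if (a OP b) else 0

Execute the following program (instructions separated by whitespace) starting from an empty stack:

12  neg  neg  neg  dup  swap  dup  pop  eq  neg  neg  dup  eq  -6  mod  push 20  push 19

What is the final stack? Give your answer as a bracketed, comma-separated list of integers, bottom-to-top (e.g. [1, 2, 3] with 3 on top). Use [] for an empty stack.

Answer: [-5, 20, 19]

Derivation:
After 'push 12': [12]
After 'neg': [-12]
After 'neg': [12]
After 'neg': [-12]
After 'dup': [-12, -12]
After 'swap': [-12, -12]
After 'dup': [-12, -12, -12]
After 'pop': [-12, -12]
After 'eq': [1]
After 'neg': [-1]
After 'neg': [1]
After 'dup': [1, 1]
After 'eq': [1]
After 'push -6': [1, -6]
After 'mod': [-5]
After 'push 20': [-5, 20]
After 'push 19': [-5, 20, 19]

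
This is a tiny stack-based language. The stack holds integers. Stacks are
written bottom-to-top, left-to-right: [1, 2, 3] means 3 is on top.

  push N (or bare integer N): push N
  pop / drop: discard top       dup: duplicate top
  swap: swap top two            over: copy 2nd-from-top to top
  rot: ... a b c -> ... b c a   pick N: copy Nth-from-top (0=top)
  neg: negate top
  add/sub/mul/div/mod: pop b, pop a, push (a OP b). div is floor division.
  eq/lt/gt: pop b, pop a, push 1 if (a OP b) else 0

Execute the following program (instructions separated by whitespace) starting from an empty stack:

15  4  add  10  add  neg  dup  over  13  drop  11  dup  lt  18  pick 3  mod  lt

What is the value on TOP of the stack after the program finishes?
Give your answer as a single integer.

Answer: 0

Derivation:
After 'push 15': [15]
After 'push 4': [15, 4]
After 'add': [19]
After 'push 10': [19, 10]
After 'add': [29]
After 'neg': [-29]
After 'dup': [-29, -29]
After 'over': [-29, -29, -29]
After 'push 13': [-29, -29, -29, 13]
After 'drop': [-29, -29, -29]
After 'push 11': [-29, -29, -29, 11]
After 'dup': [-29, -29, -29, 11, 11]
After 'lt': [-29, -29, -29, 0]
After 'push 18': [-29, -29, -29, 0, 18]
After 'pick 3': [-29, -29, -29, 0, 18, -29]
After 'mod': [-29, -29, -29, 0, -11]
After 'lt': [-29, -29, -29, 0]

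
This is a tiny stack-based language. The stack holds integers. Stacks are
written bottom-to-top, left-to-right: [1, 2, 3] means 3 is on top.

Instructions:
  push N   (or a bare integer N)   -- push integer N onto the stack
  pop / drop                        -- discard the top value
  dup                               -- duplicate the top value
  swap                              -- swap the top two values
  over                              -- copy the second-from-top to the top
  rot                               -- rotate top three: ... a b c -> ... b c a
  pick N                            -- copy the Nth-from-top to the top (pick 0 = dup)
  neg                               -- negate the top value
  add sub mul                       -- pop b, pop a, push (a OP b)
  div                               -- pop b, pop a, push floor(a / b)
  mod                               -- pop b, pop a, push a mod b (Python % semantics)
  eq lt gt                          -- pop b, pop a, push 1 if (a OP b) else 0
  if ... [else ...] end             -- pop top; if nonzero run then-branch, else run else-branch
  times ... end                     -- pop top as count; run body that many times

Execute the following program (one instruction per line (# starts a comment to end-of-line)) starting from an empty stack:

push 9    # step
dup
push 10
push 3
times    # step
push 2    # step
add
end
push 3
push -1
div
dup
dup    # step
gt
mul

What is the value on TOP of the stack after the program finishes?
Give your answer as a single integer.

Answer: 0

Derivation:
After 'push 9': [9]
After 'dup': [9, 9]
After 'push 10': [9, 9, 10]
After 'push 3': [9, 9, 10, 3]
After 'times': [9, 9, 10]
After 'push 2': [9, 9, 10, 2]
After 'add': [9, 9, 12]
After 'push 2': [9, 9, 12, 2]
After 'add': [9, 9, 14]
After 'push 2': [9, 9, 14, 2]
After 'add': [9, 9, 16]
After 'push 3': [9, 9, 16, 3]
After 'push -1': [9, 9, 16, 3, -1]
After 'div': [9, 9, 16, -3]
After 'dup': [9, 9, 16, -3, -3]
After 'dup': [9, 9, 16, -3, -3, -3]
After 'gt': [9, 9, 16, -3, 0]
After 'mul': [9, 9, 16, 0]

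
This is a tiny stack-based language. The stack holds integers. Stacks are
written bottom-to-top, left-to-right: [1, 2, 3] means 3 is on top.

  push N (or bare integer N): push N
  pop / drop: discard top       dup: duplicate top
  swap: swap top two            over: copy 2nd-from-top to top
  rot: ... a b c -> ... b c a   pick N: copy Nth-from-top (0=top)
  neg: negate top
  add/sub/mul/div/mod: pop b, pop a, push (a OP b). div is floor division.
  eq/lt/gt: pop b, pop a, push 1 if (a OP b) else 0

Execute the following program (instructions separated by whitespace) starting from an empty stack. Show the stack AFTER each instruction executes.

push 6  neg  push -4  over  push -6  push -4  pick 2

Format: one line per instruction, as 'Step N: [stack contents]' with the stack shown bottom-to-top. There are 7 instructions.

Step 1: [6]
Step 2: [-6]
Step 3: [-6, -4]
Step 4: [-6, -4, -6]
Step 5: [-6, -4, -6, -6]
Step 6: [-6, -4, -6, -6, -4]
Step 7: [-6, -4, -6, -6, -4, -6]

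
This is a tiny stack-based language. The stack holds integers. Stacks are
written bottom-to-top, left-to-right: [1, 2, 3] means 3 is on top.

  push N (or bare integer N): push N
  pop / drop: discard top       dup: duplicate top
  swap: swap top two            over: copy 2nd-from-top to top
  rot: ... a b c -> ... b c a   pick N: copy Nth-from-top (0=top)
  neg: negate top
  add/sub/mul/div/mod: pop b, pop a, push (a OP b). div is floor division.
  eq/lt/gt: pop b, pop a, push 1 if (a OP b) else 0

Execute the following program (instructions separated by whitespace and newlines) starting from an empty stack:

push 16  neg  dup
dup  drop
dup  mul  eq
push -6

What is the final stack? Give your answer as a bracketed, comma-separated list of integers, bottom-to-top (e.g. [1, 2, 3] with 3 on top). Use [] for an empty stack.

After 'push 16': [16]
After 'neg': [-16]
After 'dup': [-16, -16]
After 'dup': [-16, -16, -16]
After 'drop': [-16, -16]
After 'dup': [-16, -16, -16]
After 'mul': [-16, 256]
After 'eq': [0]
After 'push -6': [0, -6]

Answer: [0, -6]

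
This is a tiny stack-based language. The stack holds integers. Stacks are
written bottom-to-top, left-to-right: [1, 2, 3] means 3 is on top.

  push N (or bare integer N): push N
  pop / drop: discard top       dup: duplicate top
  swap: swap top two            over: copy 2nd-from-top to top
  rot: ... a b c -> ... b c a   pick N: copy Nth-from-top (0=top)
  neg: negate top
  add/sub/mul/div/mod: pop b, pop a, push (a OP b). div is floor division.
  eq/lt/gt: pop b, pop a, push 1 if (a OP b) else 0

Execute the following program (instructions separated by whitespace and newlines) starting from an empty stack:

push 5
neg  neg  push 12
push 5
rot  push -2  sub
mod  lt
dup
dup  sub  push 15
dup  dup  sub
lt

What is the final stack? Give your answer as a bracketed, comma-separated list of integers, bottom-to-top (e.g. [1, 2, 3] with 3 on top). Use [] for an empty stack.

Answer: [0, 0, 0]

Derivation:
After 'push 5': [5]
After 'neg': [-5]
After 'neg': [5]
After 'push 12': [5, 12]
After 'push 5': [5, 12, 5]
After 'rot': [12, 5, 5]
After 'push -2': [12, 5, 5, -2]
After 'sub': [12, 5, 7]
After 'mod': [12, 5]
After 'lt': [0]
After 'dup': [0, 0]
After 'dup': [0, 0, 0]
After 'sub': [0, 0]
After 'push 15': [0, 0, 15]
After 'dup': [0, 0, 15, 15]
After 'dup': [0, 0, 15, 15, 15]
After 'sub': [0, 0, 15, 0]
After 'lt': [0, 0, 0]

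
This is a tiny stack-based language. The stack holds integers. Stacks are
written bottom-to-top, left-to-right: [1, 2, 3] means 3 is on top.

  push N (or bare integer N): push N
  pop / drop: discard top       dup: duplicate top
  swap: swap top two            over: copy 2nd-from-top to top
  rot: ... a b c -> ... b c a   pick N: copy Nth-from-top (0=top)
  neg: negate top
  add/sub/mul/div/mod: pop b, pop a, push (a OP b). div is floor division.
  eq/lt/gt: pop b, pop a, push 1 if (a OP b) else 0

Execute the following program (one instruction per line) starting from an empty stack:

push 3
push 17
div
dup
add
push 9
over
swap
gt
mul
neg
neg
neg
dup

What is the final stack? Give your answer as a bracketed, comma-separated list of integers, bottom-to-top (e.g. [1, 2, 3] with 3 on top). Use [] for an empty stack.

After 'push 3': [3]
After 'push 17': [3, 17]
After 'div': [0]
After 'dup': [0, 0]
After 'add': [0]
After 'push 9': [0, 9]
After 'over': [0, 9, 0]
After 'swap': [0, 0, 9]
After 'gt': [0, 0]
After 'mul': [0]
After 'neg': [0]
After 'neg': [0]
After 'neg': [0]
After 'dup': [0, 0]

Answer: [0, 0]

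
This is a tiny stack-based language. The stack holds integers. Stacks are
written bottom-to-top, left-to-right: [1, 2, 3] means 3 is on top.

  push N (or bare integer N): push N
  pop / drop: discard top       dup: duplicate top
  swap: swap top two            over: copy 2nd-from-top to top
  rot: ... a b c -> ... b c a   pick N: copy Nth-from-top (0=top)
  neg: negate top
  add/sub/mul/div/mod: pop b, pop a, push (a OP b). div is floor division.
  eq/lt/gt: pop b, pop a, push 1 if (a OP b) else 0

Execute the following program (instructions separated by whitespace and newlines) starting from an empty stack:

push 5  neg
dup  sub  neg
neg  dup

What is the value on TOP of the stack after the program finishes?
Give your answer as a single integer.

Answer: 0

Derivation:
After 'push 5': [5]
After 'neg': [-5]
After 'dup': [-5, -5]
After 'sub': [0]
After 'neg': [0]
After 'neg': [0]
After 'dup': [0, 0]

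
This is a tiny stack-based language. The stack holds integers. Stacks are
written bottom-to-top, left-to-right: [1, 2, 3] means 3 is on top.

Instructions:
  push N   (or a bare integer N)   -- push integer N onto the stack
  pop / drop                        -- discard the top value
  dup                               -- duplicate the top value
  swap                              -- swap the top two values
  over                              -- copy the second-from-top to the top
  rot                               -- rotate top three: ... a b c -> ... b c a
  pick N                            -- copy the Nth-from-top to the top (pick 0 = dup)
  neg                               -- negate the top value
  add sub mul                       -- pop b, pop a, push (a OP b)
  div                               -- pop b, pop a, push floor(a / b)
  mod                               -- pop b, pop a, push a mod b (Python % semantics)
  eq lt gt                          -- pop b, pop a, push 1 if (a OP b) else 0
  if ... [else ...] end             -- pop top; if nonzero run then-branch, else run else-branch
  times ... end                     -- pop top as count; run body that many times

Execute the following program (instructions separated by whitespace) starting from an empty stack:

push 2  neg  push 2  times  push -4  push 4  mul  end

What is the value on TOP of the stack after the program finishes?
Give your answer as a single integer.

After 'push 2': [2]
After 'neg': [-2]
After 'push 2': [-2, 2]
After 'times': [-2]
After 'push -4': [-2, -4]
After 'push 4': [-2, -4, 4]
After 'mul': [-2, -16]
After 'push -4': [-2, -16, -4]
After 'push 4': [-2, -16, -4, 4]
After 'mul': [-2, -16, -16]

Answer: -16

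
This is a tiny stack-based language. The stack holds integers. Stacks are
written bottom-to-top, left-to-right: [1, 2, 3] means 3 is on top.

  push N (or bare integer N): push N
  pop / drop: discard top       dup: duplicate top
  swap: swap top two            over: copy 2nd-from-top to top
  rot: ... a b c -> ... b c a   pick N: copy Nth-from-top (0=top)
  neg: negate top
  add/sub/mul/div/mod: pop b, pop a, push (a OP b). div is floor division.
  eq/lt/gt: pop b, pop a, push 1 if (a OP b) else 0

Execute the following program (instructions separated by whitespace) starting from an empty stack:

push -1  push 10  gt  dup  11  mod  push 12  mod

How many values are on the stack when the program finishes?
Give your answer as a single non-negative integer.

After 'push -1': stack = [-1] (depth 1)
After 'push 10': stack = [-1, 10] (depth 2)
After 'gt': stack = [0] (depth 1)
After 'dup': stack = [0, 0] (depth 2)
After 'push 11': stack = [0, 0, 11] (depth 3)
After 'mod': stack = [0, 0] (depth 2)
After 'push 12': stack = [0, 0, 12] (depth 3)
After 'mod': stack = [0, 0] (depth 2)

Answer: 2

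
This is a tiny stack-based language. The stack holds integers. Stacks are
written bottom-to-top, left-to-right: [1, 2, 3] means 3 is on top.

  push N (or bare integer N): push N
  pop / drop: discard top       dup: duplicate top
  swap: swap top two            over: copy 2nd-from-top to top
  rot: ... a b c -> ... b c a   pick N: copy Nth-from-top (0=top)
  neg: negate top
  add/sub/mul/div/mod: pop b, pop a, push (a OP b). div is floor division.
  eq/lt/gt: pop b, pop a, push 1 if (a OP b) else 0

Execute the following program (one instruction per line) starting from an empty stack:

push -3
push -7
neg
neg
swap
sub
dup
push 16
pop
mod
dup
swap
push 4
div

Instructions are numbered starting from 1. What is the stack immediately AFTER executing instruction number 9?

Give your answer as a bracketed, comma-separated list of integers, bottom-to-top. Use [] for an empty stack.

Answer: [-4, -4]

Derivation:
Step 1 ('push -3'): [-3]
Step 2 ('push -7'): [-3, -7]
Step 3 ('neg'): [-3, 7]
Step 4 ('neg'): [-3, -7]
Step 5 ('swap'): [-7, -3]
Step 6 ('sub'): [-4]
Step 7 ('dup'): [-4, -4]
Step 8 ('push 16'): [-4, -4, 16]
Step 9 ('pop'): [-4, -4]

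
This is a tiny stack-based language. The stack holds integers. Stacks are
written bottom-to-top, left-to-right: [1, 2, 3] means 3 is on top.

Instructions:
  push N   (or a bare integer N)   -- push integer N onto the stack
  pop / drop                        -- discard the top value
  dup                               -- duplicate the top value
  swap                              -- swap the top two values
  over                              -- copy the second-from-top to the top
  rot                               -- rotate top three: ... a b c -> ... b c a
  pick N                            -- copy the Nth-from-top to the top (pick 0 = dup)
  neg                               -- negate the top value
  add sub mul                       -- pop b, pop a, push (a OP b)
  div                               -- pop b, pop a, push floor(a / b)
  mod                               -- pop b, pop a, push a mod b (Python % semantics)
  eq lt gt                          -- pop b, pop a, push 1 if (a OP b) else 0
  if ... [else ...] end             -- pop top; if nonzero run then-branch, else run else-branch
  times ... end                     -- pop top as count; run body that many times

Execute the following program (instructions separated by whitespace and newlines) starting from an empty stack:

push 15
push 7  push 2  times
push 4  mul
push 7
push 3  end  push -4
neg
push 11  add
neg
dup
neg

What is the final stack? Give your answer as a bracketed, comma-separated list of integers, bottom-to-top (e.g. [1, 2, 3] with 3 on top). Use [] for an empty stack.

Answer: [15, 28, 7, 12, 7, 3, -15, 15]

Derivation:
After 'push 15': [15]
After 'push 7': [15, 7]
After 'push 2': [15, 7, 2]
After 'times': [15, 7]
After 'push 4': [15, 7, 4]
After 'mul': [15, 28]
After 'push 7': [15, 28, 7]
After 'push 3': [15, 28, 7, 3]
After 'push 4': [15, 28, 7, 3, 4]
After 'mul': [15, 28, 7, 12]
After 'push 7': [15, 28, 7, 12, 7]
After 'push 3': [15, 28, 7, 12, 7, 3]
After 'push -4': [15, 28, 7, 12, 7, 3, -4]
After 'neg': [15, 28, 7, 12, 7, 3, 4]
After 'push 11': [15, 28, 7, 12, 7, 3, 4, 11]
After 'add': [15, 28, 7, 12, 7, 3, 15]
After 'neg': [15, 28, 7, 12, 7, 3, -15]
After 'dup': [15, 28, 7, 12, 7, 3, -15, -15]
After 'neg': [15, 28, 7, 12, 7, 3, -15, 15]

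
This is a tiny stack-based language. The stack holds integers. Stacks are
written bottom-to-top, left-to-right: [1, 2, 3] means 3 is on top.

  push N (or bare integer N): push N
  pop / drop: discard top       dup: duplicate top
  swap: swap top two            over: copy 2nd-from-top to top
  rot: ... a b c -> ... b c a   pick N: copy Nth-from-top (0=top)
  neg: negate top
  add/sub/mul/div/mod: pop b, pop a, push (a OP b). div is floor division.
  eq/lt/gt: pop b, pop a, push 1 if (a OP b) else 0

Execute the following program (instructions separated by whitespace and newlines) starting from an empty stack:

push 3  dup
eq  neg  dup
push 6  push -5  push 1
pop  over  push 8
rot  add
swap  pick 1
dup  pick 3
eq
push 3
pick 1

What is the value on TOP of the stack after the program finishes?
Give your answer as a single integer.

After 'push 3': [3]
After 'dup': [3, 3]
After 'eq': [1]
After 'neg': [-1]
After 'dup': [-1, -1]
After 'push 6': [-1, -1, 6]
After 'push -5': [-1, -1, 6, -5]
After 'push 1': [-1, -1, 6, -5, 1]
After 'pop': [-1, -1, 6, -5]
After 'over': [-1, -1, 6, -5, 6]
After 'push 8': [-1, -1, 6, -5, 6, 8]
After 'rot': [-1, -1, 6, 6, 8, -5]
After 'add': [-1, -1, 6, 6, 3]
After 'swap': [-1, -1, 6, 3, 6]
After 'pick 1': [-1, -1, 6, 3, 6, 3]
After 'dup': [-1, -1, 6, 3, 6, 3, 3]
After 'pick 3': [-1, -1, 6, 3, 6, 3, 3, 3]
After 'eq': [-1, -1, 6, 3, 6, 3, 1]
After 'push 3': [-1, -1, 6, 3, 6, 3, 1, 3]
After 'pick 1': [-1, -1, 6, 3, 6, 3, 1, 3, 1]

Answer: 1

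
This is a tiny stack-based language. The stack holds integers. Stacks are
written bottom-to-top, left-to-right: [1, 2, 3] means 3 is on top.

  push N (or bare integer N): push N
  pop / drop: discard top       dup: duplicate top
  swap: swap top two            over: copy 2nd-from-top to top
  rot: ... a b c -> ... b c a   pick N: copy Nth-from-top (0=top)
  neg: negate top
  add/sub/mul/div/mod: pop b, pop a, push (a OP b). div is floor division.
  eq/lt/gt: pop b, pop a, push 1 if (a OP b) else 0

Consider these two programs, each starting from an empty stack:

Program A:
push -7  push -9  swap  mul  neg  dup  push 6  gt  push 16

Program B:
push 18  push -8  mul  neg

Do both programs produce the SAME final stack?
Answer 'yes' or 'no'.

Program A trace:
  After 'push -7': [-7]
  After 'push -9': [-7, -9]
  After 'swap': [-9, -7]
  After 'mul': [63]
  After 'neg': [-63]
  After 'dup': [-63, -63]
  After 'push 6': [-63, -63, 6]
  After 'gt': [-63, 0]
  After 'push 16': [-63, 0, 16]
Program A final stack: [-63, 0, 16]

Program B trace:
  After 'push 18': [18]
  After 'push -8': [18, -8]
  After 'mul': [-144]
  After 'neg': [144]
Program B final stack: [144]
Same: no

Answer: no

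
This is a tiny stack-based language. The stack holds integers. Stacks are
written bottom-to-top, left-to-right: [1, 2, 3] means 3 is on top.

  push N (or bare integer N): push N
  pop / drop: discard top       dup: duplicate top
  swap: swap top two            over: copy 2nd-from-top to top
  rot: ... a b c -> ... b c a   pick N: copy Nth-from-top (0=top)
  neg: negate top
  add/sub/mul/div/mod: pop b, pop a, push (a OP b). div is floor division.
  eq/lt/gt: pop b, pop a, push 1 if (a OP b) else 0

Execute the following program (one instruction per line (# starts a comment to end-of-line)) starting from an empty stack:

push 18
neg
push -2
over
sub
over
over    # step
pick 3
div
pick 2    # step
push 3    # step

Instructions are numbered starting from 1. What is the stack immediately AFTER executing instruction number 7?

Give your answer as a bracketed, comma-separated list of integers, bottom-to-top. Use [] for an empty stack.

Answer: [-18, 16, -18, 16]

Derivation:
Step 1 ('push 18'): [18]
Step 2 ('neg'): [-18]
Step 3 ('push -2'): [-18, -2]
Step 4 ('over'): [-18, -2, -18]
Step 5 ('sub'): [-18, 16]
Step 6 ('over'): [-18, 16, -18]
Step 7 ('over'): [-18, 16, -18, 16]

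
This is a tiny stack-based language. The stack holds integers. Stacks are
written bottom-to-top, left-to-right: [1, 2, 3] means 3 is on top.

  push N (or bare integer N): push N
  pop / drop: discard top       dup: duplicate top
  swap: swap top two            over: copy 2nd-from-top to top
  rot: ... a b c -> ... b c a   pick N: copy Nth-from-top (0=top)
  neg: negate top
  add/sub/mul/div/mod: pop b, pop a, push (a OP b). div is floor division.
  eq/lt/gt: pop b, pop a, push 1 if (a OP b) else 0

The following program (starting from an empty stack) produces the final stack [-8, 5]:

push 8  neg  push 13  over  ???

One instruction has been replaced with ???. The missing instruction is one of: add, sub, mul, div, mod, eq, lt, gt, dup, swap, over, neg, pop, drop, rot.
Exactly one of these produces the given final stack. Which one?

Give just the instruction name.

Answer: add

Derivation:
Stack before ???: [-8, 13, -8]
Stack after ???:  [-8, 5]
The instruction that transforms [-8, 13, -8] -> [-8, 5] is: add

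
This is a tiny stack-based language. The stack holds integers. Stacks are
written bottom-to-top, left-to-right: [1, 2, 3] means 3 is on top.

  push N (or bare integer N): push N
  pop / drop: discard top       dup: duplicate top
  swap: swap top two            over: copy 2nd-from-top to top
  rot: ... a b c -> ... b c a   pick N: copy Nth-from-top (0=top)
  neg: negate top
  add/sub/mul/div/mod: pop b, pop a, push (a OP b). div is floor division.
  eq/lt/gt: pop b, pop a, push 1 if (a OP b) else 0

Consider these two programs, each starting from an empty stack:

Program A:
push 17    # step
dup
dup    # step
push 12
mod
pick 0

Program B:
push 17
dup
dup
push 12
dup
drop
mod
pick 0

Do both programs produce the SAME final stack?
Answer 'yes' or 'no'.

Program A trace:
  After 'push 17': [17]
  After 'dup': [17, 17]
  After 'dup': [17, 17, 17]
  After 'push 12': [17, 17, 17, 12]
  After 'mod': [17, 17, 5]
  After 'pick 0': [17, 17, 5, 5]
Program A final stack: [17, 17, 5, 5]

Program B trace:
  After 'push 17': [17]
  After 'dup': [17, 17]
  After 'dup': [17, 17, 17]
  After 'push 12': [17, 17, 17, 12]
  After 'dup': [17, 17, 17, 12, 12]
  After 'drop': [17, 17, 17, 12]
  After 'mod': [17, 17, 5]
  After 'pick 0': [17, 17, 5, 5]
Program B final stack: [17, 17, 5, 5]
Same: yes

Answer: yes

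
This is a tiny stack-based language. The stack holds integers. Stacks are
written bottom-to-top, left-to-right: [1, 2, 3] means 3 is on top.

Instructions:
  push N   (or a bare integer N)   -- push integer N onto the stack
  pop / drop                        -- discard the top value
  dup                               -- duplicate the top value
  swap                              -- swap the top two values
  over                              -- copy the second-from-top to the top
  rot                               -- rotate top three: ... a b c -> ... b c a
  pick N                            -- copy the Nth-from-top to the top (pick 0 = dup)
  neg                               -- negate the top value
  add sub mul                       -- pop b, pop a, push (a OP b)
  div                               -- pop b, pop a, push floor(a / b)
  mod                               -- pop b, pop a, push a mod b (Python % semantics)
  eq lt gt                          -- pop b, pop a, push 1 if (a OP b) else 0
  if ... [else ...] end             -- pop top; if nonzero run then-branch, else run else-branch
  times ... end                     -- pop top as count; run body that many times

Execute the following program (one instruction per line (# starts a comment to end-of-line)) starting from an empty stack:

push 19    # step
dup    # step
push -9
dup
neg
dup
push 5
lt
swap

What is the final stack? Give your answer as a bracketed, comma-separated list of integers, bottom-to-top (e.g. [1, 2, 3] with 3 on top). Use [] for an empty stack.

Answer: [19, 19, -9, 0, 9]

Derivation:
After 'push 19': [19]
After 'dup': [19, 19]
After 'push -9': [19, 19, -9]
After 'dup': [19, 19, -9, -9]
After 'neg': [19, 19, -9, 9]
After 'dup': [19, 19, -9, 9, 9]
After 'push 5': [19, 19, -9, 9, 9, 5]
After 'lt': [19, 19, -9, 9, 0]
After 'swap': [19, 19, -9, 0, 9]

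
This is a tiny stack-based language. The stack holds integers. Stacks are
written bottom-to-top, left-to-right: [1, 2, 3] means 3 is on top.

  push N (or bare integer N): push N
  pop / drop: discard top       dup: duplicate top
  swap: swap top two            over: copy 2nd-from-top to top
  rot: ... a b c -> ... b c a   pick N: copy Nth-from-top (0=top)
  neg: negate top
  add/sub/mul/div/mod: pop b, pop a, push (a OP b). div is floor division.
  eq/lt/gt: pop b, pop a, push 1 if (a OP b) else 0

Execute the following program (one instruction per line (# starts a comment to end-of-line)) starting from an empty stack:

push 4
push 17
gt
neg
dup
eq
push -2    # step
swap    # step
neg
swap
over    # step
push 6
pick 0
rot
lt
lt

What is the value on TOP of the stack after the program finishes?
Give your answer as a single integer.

After 'push 4': [4]
After 'push 17': [4, 17]
After 'gt': [0]
After 'neg': [0]
After 'dup': [0, 0]
After 'eq': [1]
After 'push -2': [1, -2]
After 'swap': [-2, 1]
After 'neg': [-2, -1]
After 'swap': [-1, -2]
After 'over': [-1, -2, -1]
After 'push 6': [-1, -2, -1, 6]
After 'pick 0': [-1, -2, -1, 6, 6]
After 'rot': [-1, -2, 6, 6, -1]
After 'lt': [-1, -2, 6, 0]
After 'lt': [-1, -2, 0]

Answer: 0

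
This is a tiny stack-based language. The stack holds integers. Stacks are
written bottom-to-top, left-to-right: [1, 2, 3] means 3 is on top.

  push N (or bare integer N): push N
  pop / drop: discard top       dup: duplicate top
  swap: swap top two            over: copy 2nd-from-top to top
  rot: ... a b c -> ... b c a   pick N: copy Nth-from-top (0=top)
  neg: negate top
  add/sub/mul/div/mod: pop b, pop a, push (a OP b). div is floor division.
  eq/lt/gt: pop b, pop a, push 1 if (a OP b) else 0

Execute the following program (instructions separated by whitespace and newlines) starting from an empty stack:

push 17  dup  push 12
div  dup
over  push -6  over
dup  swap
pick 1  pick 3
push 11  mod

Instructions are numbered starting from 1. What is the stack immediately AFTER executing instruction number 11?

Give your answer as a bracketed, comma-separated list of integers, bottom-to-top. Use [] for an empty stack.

Step 1 ('push 17'): [17]
Step 2 ('dup'): [17, 17]
Step 3 ('push 12'): [17, 17, 12]
Step 4 ('div'): [17, 1]
Step 5 ('dup'): [17, 1, 1]
Step 6 ('over'): [17, 1, 1, 1]
Step 7 ('push -6'): [17, 1, 1, 1, -6]
Step 8 ('over'): [17, 1, 1, 1, -6, 1]
Step 9 ('dup'): [17, 1, 1, 1, -6, 1, 1]
Step 10 ('swap'): [17, 1, 1, 1, -6, 1, 1]
Step 11 ('pick 1'): [17, 1, 1, 1, -6, 1, 1, 1]

Answer: [17, 1, 1, 1, -6, 1, 1, 1]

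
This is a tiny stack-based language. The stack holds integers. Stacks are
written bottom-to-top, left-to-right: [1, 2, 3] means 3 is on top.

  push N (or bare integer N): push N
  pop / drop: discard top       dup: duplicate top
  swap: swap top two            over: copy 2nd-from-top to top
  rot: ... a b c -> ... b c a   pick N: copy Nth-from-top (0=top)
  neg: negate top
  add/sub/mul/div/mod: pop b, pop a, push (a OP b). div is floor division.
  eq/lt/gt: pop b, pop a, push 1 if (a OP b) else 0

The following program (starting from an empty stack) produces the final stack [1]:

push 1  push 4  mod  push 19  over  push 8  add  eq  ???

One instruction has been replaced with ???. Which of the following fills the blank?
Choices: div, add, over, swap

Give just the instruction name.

Answer: add

Derivation:
Stack before ???: [1, 0]
Stack after ???:  [1]
Checking each choice:
  div: division by zero
  add: MATCH
  over: produces [1, 0, 1]
  swap: produces [0, 1]


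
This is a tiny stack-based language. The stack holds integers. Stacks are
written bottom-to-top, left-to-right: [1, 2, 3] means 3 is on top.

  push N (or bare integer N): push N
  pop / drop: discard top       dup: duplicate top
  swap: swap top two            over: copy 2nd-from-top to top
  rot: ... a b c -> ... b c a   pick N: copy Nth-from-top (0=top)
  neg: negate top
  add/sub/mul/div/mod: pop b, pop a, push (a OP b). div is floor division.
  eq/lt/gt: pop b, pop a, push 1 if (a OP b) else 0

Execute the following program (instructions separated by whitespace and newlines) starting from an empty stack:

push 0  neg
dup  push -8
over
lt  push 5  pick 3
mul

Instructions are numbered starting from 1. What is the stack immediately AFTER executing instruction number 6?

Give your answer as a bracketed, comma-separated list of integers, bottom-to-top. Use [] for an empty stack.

Answer: [0, 0, 1]

Derivation:
Step 1 ('push 0'): [0]
Step 2 ('neg'): [0]
Step 3 ('dup'): [0, 0]
Step 4 ('push -8'): [0, 0, -8]
Step 5 ('over'): [0, 0, -8, 0]
Step 6 ('lt'): [0, 0, 1]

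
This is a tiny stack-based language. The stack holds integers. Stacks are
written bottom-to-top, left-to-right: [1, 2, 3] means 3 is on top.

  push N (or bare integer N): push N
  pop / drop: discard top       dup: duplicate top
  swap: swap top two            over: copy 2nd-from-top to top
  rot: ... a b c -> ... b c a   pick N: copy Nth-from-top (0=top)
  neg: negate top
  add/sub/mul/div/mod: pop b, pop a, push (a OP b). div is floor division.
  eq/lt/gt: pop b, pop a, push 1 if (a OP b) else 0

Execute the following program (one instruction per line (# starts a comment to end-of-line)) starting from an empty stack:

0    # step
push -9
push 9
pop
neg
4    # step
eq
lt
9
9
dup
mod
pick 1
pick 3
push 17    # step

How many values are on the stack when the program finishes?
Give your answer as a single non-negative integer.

Answer: 6

Derivation:
After 'push 0': stack = [0] (depth 1)
After 'push -9': stack = [0, -9] (depth 2)
After 'push 9': stack = [0, -9, 9] (depth 3)
After 'pop': stack = [0, -9] (depth 2)
After 'neg': stack = [0, 9] (depth 2)
After 'push 4': stack = [0, 9, 4] (depth 3)
After 'eq': stack = [0, 0] (depth 2)
After 'lt': stack = [0] (depth 1)
After 'push 9': stack = [0, 9] (depth 2)
After 'push 9': stack = [0, 9, 9] (depth 3)
After 'dup': stack = [0, 9, 9, 9] (depth 4)
After 'mod': stack = [0, 9, 0] (depth 3)
After 'pick 1': stack = [0, 9, 0, 9] (depth 4)
After 'pick 3': stack = [0, 9, 0, 9, 0] (depth 5)
After 'push 17': stack = [0, 9, 0, 9, 0, 17] (depth 6)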